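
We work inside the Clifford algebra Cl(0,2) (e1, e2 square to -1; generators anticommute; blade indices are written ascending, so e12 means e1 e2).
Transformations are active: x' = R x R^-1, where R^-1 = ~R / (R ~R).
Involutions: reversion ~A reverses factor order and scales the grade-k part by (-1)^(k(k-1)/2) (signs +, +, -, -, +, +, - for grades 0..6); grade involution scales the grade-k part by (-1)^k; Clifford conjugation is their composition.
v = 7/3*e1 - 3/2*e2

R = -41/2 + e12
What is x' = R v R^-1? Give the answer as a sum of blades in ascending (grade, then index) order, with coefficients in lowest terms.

~R = -41/2 - e12, and R ~R = 1685/4, so R^-1 = ~R / (1685/4).
R v = -139/3*e1 + 397/12*e2
Answer: 3667/1685*e1 - 17389/10110*e2


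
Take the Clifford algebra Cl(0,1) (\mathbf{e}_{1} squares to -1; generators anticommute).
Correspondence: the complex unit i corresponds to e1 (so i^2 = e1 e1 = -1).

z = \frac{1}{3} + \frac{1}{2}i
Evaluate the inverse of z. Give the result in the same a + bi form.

In blades: z = \frac{1}{3} + \frac{1}{2} e_{1}.
With qbar = \frac{1}{3} - \frac{1}{2} e_{1} (scalar fixed, mapped units negated), z qbar = \frac{13}{36} (the sum of squared coefficients), so z^-1 = qbar / (\frac{13}{36}) = \frac{12}{13} - \frac{18}{13} e_{1}; translating back:
Answer: \frac{12}{13} - \frac{18}{13}i


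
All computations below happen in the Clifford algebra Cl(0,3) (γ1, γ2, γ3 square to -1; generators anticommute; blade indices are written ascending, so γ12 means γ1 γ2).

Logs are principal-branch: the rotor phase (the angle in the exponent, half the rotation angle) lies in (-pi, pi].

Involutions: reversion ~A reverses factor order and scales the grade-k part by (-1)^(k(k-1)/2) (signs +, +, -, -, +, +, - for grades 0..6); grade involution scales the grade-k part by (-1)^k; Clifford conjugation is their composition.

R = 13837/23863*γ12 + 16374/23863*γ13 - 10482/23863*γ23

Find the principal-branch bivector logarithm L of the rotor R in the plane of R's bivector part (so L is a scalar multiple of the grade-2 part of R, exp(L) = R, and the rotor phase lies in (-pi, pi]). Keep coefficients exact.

The scalar part of R is 0, and that scalar determines the rotor phase on the principal branch; recovering the unit plane as bivector-part over sine of the phase gives L = phase * plane.
Concretely: cos(phase) = 0 gives phase = ±pi/2, and since phase/sin(phase) is even the sign is immaterial: L = (phase/sin(phase)) * <R>_2 = (pi/2) * <R>_2.
Answer: 13837*pi/47726*γ12 + 8187*pi/23863*γ13 - 5241*pi/23863*γ23


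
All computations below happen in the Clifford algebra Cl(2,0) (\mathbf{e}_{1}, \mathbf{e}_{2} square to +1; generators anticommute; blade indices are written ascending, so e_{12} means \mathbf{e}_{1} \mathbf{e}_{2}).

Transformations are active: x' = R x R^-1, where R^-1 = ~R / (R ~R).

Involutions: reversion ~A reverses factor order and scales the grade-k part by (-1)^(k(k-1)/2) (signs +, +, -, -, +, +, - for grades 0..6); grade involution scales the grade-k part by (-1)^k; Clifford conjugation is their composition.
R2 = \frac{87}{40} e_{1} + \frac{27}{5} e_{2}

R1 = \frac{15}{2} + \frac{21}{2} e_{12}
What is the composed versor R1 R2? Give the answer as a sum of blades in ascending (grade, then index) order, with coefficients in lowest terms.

Distribute over the terms of R1 (each basis-blade product reordered to ascending indices, repeated generators contracted through their squares):
(\frac{15}{2}) R2 = \frac{261}{16} e_{1} + \frac{81}{2} e_{2}
(\frac{21}{2} e_{12}) R2 = \frac{567}{10} e_{1} - \frac{1827}{80} e_{2}
Summing the partial products and collecting blades:
Answer: \frac{5841}{80} e_{1} + \frac{1413}{80} e_{2}


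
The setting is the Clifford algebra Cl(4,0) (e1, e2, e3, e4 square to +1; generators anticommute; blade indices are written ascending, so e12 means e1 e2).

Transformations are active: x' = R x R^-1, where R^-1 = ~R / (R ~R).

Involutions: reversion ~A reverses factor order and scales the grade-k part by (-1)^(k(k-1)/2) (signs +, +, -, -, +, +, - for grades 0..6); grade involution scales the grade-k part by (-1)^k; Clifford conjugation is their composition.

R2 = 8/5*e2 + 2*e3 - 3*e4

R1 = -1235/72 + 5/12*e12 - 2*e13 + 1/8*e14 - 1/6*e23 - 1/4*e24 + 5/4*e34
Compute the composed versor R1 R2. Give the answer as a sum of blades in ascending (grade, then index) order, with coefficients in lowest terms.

Distribute over the terms of R2 (each basis-blade product reordered to ascending indices, repeated generators contracted through their squares):
R1 (8/5*e2) = 2/3*e1 - 247/9*e2 + 4/15*e3 + 2/5*e4 + 16/5*e123 - 1/5*e124 + 2*e234
R1 (2*e3) = -4*e1 - 1/3*e2 - 1235/36*e3 - 5/2*e4 + 5/6*e123 - 1/4*e134 + 1/2*e234
R1 (-3*e4) = -3/8*e1 + 3/4*e2 - 15/4*e3 + 1235/24*e4 - 5/4*e124 + 6*e134 + 1/2*e234
Summing the partial products and collecting blades:
Answer: -89/24*e1 - 973/36*e2 - 3401/90*e3 + 5923/120*e4 + 121/30*e123 - 29/20*e124 + 23/4*e134 + 3*e234


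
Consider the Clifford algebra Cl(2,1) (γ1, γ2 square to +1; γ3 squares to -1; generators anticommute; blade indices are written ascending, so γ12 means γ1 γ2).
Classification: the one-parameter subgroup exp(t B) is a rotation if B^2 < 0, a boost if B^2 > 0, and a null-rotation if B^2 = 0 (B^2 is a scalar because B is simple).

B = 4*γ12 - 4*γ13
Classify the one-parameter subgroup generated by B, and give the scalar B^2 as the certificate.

B^2 term by term: the squares give (4)^2*(γ12)^2 + (-4)^2*(γ13)^2 = 16*(-1) + 16*(+1) = 0 (each basis 2-blade squares to minus the product of its generators' squares); cross terms between blades sharing an index anticommute and cancel. So B^2 = 0.
Answer: null-rotation, certificate B^2 = 0. Note: conjugating B changes its blade decomposition but never the scalar B^2 = 0, whose sign settles the classification.


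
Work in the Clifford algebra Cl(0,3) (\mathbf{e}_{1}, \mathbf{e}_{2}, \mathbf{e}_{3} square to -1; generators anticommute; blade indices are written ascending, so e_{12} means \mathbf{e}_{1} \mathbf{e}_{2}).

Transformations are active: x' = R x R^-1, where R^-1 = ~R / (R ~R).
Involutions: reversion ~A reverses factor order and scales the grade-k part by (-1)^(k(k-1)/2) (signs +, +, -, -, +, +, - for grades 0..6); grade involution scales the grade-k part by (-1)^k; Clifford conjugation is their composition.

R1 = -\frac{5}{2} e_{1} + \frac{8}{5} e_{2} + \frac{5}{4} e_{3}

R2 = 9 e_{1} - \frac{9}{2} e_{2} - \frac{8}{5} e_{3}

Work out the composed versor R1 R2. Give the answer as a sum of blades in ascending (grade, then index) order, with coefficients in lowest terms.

Distribute over the terms of R1 (each basis-blade product reordered to ascending indices, repeated generators contracted through their squares):
(-\frac{5}{2} e_{1}) R2 = \frac{45}{2} + \frac{45}{4} e_{12} + 4 e_{13}
(\frac{8}{5} e_{2}) R2 = \frac{36}{5} - \frac{72}{5} e_{12} - \frac{64}{25} e_{23}
(\frac{5}{4} e_{3}) R2 = 2 - \frac{45}{4} e_{13} + \frac{45}{8} e_{23}
Summing the partial products and collecting blades:
Answer: \frac{317}{10} - \frac{63}{20} e_{12} - \frac{29}{4} e_{13} + \frac{613}{200} e_{23}


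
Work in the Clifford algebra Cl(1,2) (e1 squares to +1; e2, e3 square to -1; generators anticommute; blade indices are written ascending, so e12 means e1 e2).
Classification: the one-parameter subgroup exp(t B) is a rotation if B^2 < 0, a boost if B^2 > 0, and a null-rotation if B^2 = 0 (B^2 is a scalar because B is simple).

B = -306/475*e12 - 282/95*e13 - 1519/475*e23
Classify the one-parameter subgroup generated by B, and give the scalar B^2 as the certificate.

B^2 term by term: the squares give (-306/475)^2*(e12)^2 + (-282/95)^2*(e13)^2 + (-1519/475)^2*(e23)^2 = 93636/225625*(+1) + 79524/9025*(+1) + 2307361/225625*(-1) = -1 (each basis 2-blade squares to minus the product of its generators' squares); cross terms between blades sharing an index anticommute and cancel. So B^2 = -1.
Answer: rotation, certificate B^2 = -1. One invariant decides it: the square -1 survives every conjugation, and its sign is exactly the classification.


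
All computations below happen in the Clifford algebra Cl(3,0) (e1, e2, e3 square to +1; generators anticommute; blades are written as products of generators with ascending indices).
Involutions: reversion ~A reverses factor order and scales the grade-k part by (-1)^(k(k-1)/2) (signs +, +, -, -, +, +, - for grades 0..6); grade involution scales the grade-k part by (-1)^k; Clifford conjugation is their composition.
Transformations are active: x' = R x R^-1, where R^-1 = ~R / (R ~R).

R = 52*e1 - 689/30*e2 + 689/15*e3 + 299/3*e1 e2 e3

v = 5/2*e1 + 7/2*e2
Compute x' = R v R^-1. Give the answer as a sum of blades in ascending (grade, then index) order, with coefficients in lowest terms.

~R = 52*e1 - 689/30*e2 + 689/15*e3 - 299/3*e1 e2 e3, and R ~R = 916487/60, so R^-1 = ~R / (916487/60).
R v = 2977/60 + 2873/12*e1 e2 - 1391/3*e1 e3 + 442/5*e2 e3
Answer: -10939/10846*e1 + 7661/3190*e2 + 92808/27115*e3


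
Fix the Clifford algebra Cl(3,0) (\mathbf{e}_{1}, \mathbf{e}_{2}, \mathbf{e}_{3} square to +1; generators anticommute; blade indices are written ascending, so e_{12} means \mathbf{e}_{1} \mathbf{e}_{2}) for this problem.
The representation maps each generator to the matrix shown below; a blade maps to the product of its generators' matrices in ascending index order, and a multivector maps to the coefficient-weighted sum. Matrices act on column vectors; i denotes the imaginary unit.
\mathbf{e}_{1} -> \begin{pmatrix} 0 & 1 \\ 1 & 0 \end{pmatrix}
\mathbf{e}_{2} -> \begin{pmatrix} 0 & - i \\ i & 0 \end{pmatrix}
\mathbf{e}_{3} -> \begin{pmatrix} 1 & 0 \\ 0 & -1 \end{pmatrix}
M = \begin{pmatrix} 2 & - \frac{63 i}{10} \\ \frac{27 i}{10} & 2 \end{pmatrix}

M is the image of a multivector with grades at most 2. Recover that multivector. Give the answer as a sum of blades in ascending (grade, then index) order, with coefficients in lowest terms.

Method: 1, rho(e_{1}), rho(e_{2}), rho(e_{3}) form a trace-orthogonal basis of the 2x2 complex matrices (tr(X Y) = 2 if X = Y, else 0), so M = m0*1 + m1*rho(e_{1}) + m2*rho(e_{2}) + m3*rho(e_{3}) with m0 = tr(M)/2 = 2, m1 = tr(M rho(e_{1}))/2 = - \frac{9 i}{5}, m2 = tr(M rho(e_{2}))/2 = \frac{9}{2}, m3 = tr(M rho(e_{3}))/2 = 0.
Multiplying table entries, the bivector images are rho(e_{12}) = i*rho(e_{3}), rho(e_{13}) = -i*rho(e_{2}), rho(e_{23}) = i*rho(e_{1}); with real blade coefficients the real parts of m0..m3 are the coefficients of 1, e_{1}, e_{2}, e_{3} and the imaginary parts give the bivectors (e_{23}: Im m1, e_{13}: -Im m2, e_{12}: Im m3).
Answer: 2 + \frac{9}{2} e_{2} - \frac{9}{5} e_{23}


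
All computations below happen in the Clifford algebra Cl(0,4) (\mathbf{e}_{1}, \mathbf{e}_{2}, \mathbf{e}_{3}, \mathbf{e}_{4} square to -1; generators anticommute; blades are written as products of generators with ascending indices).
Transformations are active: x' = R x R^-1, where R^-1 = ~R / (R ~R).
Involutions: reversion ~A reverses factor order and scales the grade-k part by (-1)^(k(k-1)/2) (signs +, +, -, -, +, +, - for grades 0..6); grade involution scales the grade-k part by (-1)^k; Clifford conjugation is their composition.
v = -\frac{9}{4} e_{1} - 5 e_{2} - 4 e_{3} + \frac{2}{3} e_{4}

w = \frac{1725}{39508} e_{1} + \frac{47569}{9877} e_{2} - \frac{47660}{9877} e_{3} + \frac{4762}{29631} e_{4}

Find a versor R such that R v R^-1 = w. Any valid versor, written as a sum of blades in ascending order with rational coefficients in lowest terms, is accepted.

R = v + w = -\frac{21792}{9877} e_{1} - \frac{1816}{9877} e_{2} - \frac{87168}{9877} e_{3} + \frac{8172}{9877} e_{4} works: the equal norms (-\frac{6697}{144}) guarantee its sandwich swaps v into w.
Answer: -\frac{21792}{9877} e_{1} - \frac{1816}{9877} e_{2} - \frac{87168}{9877} e_{3} + \frac{8172}{9877} e_{4}


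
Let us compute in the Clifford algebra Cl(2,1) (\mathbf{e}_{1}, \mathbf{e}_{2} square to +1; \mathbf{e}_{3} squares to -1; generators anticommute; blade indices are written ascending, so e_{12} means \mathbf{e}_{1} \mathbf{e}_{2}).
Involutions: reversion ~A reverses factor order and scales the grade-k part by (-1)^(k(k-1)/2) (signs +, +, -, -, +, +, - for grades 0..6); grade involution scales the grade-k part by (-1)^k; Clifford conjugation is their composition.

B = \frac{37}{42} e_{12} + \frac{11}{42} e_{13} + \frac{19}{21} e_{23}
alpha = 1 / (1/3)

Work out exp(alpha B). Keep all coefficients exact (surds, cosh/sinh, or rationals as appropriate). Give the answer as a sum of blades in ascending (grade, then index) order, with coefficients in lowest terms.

B^2 term by term: the squares give (\frac{37}{42})^2*(e_{12})^2 + (\frac{11}{42})^2*(e_{13})^2 + (\frac{19}{21})^2*(e_{23})^2 = \frac{1369}{1764}*(-1) + \frac{121}{1764}*(+1) + \frac{361}{441}*(+1) = \frac{1}{9} (each basis 2-blade squares to minus the product of its generators' squares); cross terms between blades sharing an index anticommute and cancel. So B^2 = \frac{1}{9}.
B^2 = \frac{1}{9} — B^2 > 0, so the exponential closes hyperbolically: l = \frac{1}{3}, alpha*l = 1, so exp(alpha B) = cosh(1) + (sinh(1)/(\frac{1}{3}))*B = \cosh{\left(1 \right)} + (3 \sinh{\left(1 \right)})*B.
Answer: \cosh{\left(1 \right)} + \frac{37 \sinh{\left(1 \right)}}{14} e_{12} + \frac{11 \sinh{\left(1 \right)}}{14} e_{13} + \frac{19 \sinh{\left(1 \right)}}{7} e_{23}


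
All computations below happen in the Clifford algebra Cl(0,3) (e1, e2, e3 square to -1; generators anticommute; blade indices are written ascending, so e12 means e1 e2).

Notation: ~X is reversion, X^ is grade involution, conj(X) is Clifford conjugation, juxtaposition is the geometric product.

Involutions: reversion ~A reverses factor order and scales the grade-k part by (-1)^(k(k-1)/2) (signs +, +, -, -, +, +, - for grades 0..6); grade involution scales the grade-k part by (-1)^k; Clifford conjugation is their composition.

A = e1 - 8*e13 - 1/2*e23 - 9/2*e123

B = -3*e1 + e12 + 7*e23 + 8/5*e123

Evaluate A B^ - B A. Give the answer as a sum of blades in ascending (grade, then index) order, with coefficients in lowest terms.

first term: 77/10 + 307/10*e1 + 59/5*e2 - 39/2*e3 - 56*e12 - 1/2*e13 + 231/10*e23 + 11/2*e123
second term: -7/10 + 323/10*e1 - 59/5*e2 - 39/2*e3 + 56*e12 + 1/2*e13 - 231/10*e23 + 17/2*e123
Answer: 42/5 - 8/5*e1 + 118/5*e2 - 112*e12 - e13 + 231/5*e23 - 3*e123


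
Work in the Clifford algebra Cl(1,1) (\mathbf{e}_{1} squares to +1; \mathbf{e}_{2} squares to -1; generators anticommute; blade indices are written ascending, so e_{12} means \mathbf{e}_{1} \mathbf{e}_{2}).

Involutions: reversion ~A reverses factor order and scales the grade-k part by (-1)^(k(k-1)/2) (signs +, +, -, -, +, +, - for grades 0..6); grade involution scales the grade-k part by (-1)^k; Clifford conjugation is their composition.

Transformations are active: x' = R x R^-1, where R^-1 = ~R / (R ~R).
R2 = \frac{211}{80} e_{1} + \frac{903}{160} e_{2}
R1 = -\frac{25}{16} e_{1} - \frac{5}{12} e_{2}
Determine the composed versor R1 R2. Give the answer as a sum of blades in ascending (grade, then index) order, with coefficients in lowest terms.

Distribute over the terms of R1 (each basis-blade product reordered to ascending indices, repeated generators contracted through their squares):
(-\frac{25}{16} e_{1}) R2 = -\frac{1055}{256} - \frac{4515}{512} e_{12}
(-\frac{5}{12} e_{2}) R2 = \frac{301}{128} + \frac{211}{192} e_{12}
Summing the partial products and collecting blades:
Answer: -\frac{453}{256} - \frac{11857}{1536} e_{12}


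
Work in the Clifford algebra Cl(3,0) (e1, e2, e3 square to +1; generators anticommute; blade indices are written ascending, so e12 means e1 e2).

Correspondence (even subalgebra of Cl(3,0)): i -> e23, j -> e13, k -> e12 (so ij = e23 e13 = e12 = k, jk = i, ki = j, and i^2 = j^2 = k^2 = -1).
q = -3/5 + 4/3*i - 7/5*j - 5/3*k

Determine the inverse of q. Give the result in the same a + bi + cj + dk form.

In blades: q = -3/5 - 5/3*e12 - 7/5*e13 + 4/3*e23.
With qbar = -3/5 + 5/3*e12 + 7/5*e13 - 4/3*e23 (scalar fixed, mapped units negated), q qbar = 1547/225 (the sum of squared coefficients), so q^-1 = qbar / (1547/225) = -135/1547 + 375/1547*e12 + 45/221*e13 - 300/1547*e23; translating back:
Answer: -135/1547 - 300/1547*i + 45/221*j + 375/1547*k


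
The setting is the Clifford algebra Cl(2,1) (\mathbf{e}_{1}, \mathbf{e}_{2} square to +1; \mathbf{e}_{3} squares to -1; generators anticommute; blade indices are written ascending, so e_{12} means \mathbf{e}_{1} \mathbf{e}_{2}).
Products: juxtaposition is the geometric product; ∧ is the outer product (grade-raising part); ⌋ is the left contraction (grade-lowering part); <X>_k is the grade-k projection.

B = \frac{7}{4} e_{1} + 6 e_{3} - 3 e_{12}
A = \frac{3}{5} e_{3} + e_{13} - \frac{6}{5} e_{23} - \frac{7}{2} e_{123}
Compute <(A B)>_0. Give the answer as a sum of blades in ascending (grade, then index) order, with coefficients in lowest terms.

step 1: -\frac{18}{5} - 6 e_{1} + \frac{36}{5} e_{2} - \frac{49}{4} e_{3} + 21 e_{12} - \frac{93}{20} e_{13} - \frac{73}{8} e_{23} - \frac{39}{10} e_{123}
step 2: -\frac{18}{5}
Answer: -\frac{18}{5}


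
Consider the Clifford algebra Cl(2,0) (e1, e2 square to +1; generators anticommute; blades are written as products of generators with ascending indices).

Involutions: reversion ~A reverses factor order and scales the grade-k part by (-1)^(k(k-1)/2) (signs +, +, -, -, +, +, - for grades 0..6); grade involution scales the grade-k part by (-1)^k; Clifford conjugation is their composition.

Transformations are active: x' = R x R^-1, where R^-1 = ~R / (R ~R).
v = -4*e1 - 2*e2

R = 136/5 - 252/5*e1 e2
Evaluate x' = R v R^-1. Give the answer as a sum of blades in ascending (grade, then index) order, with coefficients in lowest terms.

~R = 136/5 + 252/5*e1 e2, and R ~R = 3280, so R^-1 = ~R / (3280).
R v = -8*e1 - 256*e2
Answer: 3964/1025*e1 - 2302/1025*e2


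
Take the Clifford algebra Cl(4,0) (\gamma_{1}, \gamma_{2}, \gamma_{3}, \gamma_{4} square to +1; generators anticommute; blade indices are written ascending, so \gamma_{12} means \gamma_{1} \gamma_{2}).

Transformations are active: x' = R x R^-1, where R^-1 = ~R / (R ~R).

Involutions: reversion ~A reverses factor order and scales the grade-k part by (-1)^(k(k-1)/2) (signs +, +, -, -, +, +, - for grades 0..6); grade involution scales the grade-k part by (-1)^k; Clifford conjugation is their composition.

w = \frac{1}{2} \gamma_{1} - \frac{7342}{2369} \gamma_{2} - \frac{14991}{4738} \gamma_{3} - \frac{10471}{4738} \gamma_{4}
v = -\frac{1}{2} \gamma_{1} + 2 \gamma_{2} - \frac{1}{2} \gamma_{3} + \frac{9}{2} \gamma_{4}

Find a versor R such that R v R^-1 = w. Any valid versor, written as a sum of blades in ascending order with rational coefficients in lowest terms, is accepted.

Sketch: the shared square \frac{99}{4} makes R = v + w = -\frac{2604}{2369} \gamma_{2} - \frac{8680}{2369} \gamma_{3} + \frac{5425}{2369} \gamma_{4} the natural versor; its sandwich fixes that direction, negates (v - w)/2, and sends v to w.
Answer: -\frac{2604}{2369} \gamma_{2} - \frac{8680}{2369} \gamma_{3} + \frac{5425}{2369} \gamma_{4}


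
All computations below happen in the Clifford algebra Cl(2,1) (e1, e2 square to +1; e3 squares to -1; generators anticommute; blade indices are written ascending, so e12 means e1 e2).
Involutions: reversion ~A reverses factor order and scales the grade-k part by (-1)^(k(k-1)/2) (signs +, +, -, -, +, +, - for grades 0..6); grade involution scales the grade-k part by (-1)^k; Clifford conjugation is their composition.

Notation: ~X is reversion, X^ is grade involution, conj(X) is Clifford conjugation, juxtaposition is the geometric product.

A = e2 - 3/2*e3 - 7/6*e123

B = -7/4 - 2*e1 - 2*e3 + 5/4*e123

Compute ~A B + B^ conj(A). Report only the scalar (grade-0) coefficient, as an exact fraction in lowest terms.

first term: -37/24 - 7/4*e2 + 21/8*e3 + 149/24*e12 - 17/4*e13 - 13/3*e23 - 49/24*e123
second term: -37/24 + 7/4*e2 - 21/8*e3 + 53/24*e12 + 7/4*e13 - 1/3*e23 + 49/24*e123
Answer: -37/12


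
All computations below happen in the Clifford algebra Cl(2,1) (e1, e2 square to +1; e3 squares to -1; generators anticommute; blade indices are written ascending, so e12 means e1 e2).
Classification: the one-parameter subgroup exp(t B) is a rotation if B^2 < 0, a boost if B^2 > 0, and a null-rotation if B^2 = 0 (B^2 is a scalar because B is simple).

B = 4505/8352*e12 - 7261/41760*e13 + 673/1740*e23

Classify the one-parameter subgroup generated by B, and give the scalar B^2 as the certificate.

B^2 term by term: the squares give (4505/8352)^2*(e12)^2 + (-7261/41760)^2*(e13)^2 + (673/1740)^2*(e23)^2 = 20295025/69755904*(-1) + 52722121/1743897600*(+1) + 452929/3027600*(+1) = -1/9 (each basis 2-blade squares to minus the product of its generators' squares); cross terms between blades sharing an index anticommute and cancel. So B^2 = -1/9.
Answer: rotation, certificate B^2 = -1/9. Check the certificate: B^2 = -1/9, and that sign is decisive whatever form B takes.


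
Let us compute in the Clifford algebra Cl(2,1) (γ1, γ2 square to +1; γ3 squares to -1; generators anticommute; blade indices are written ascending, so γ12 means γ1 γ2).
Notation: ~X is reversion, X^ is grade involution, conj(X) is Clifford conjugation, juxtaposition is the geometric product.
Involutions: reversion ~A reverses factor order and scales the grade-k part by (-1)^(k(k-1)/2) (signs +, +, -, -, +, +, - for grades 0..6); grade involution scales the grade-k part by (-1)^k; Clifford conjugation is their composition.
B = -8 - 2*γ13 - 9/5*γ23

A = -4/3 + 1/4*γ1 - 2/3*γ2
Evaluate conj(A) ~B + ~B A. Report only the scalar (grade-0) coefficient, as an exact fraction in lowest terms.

first term: 32/3 + 2*γ1 - 16/3*γ2 + 7/10*γ3 - 8/3*γ13 - 12/5*γ23 - 107/60*γ123
second term: 32/3 - 2*γ1 + 16/3*γ2 + 7/10*γ3 - 8/3*γ13 - 12/5*γ23 + 107/60*γ123
Answer: 64/3


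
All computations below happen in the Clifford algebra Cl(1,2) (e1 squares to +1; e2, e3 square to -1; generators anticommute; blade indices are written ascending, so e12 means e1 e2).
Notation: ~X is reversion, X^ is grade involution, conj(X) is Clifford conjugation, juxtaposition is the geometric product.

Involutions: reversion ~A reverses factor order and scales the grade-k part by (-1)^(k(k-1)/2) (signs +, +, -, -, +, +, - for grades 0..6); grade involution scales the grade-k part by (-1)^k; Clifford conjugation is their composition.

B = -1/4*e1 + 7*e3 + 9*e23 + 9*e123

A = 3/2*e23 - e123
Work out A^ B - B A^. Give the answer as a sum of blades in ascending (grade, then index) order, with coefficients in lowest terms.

first term: -45/2 - 45/2*e1 - 21/2*e2 - 7*e12 - 1/4*e23 - 3/8*e123
second term: -45/2 - 45/2*e1 + 21/2*e2 - 7*e12 - 1/4*e23 - 3/8*e123
Answer: -21*e2


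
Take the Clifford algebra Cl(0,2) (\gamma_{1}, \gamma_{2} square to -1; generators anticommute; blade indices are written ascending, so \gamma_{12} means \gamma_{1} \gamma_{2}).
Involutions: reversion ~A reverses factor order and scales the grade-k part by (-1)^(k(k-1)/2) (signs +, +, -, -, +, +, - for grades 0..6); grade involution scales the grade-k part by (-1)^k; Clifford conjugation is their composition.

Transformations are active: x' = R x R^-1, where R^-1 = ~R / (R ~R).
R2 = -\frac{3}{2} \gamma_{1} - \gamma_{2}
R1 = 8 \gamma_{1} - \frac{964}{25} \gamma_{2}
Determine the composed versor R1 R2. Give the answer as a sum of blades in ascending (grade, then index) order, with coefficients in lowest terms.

Distribute over the terms of R1 (each basis-blade product reordered to ascending indices, repeated generators contracted through their squares):
(8 \gamma_{1}) R2 = 12 - 8 \gamma_{12}
(-\frac{964}{25} \gamma_{2}) R2 = -\frac{964}{25} - \frac{1446}{25} \gamma_{12}
Summing the partial products and collecting blades:
Answer: -\frac{664}{25} - \frac{1646}{25} \gamma_{12}


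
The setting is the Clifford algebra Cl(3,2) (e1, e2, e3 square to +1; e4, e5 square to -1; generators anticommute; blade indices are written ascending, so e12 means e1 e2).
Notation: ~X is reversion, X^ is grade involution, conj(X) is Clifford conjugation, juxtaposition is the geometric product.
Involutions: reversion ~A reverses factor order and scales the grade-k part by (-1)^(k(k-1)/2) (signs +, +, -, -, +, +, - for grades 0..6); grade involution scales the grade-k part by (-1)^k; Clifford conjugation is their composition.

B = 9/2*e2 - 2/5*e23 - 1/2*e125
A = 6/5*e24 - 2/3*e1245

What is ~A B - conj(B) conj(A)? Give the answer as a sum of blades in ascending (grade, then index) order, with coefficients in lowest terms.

first term: 86/15*e4 + 12/25*e34 - 18/5*e145 + 4/15*e1345
second term: 76/15*e4 + 12/25*e34 - 12/5*e145 + 4/15*e1345
Answer: 2/3*e4 - 6/5*e145


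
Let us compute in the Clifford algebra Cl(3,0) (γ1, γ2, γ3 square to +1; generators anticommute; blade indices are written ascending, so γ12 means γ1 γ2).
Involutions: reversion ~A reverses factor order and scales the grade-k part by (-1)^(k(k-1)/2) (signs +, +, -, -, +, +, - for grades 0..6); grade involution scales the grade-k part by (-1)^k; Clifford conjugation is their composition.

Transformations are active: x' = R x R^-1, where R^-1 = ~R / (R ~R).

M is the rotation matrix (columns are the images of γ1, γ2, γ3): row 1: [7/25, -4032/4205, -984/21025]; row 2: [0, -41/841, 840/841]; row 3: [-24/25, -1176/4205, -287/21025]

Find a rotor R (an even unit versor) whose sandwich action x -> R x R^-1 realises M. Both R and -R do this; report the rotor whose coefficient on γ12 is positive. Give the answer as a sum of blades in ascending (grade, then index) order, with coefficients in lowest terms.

Method: write R = a + b12*γ12 + b13*γ13 + b23*γ23 with a^2 + b12^2 + b13^2 + b23^2 = 1 (so R^-1 = ~R). Expanding the columns R e_j ~R gives tr M = 4a^2 - 1 and, from the antisymmetric part, M21 - M12 = -4a*b12, M13 - M31 = 4a*b13, M32 - M23 = -4a*b23.
Here tr M = 183/841, so a^2 = (1 + tr M)/4 = 256/841 and a = ±16/29. Taking a = 16/29: M21 - M12 = 4032/4205, M13 - M31 = 768/841, M32 - M23 = -5376/4205, giving b12 = -63/145, b13 = 12/29, b23 = 84/145, i.e. R = 16/29 - 63/145*γ12 + 12/29*γ13 + 84/145*γ23.
Its γ12 coefficient is negative, so report the other preimage -R.
Answer: -16/29 + 63/145*γ12 - 12/29*γ13 - 84/145*γ23. Sheet selection: the two-to-one cover makes ±R indistinguishable at the matrix level (trace 183/841), so uniqueness comes from the required sign on γ12.


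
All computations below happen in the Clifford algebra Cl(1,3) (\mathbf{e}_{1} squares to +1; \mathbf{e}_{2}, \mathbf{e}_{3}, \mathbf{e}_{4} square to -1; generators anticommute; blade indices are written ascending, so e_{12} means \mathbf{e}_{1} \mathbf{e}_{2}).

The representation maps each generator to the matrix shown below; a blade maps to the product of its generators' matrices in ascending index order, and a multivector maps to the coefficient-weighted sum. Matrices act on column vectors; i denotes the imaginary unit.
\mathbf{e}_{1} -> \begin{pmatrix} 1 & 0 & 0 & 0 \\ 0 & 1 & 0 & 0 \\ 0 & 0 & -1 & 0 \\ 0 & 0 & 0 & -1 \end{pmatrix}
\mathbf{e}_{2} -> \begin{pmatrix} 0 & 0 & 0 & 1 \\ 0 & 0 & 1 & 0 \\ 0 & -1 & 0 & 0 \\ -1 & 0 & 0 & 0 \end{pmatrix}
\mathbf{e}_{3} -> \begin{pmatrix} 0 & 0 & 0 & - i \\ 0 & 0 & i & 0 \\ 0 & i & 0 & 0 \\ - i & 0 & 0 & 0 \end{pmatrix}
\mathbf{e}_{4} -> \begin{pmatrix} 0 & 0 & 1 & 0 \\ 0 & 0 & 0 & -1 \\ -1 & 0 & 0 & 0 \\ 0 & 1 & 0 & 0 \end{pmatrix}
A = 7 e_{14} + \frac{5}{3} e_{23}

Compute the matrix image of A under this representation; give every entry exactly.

Bivector images (products of the table entries): rho(e_{14}) = rho(\mathbf{e}_{1})rho(\mathbf{e}_{4}) = \begin{pmatrix} 0 & 0 & 1 & 0 \\ 0 & 0 & 0 & -1 \\ 1 & 0 & 0 & 0 \\ 0 & -1 & 0 & 0 \end{pmatrix}; rho(e_{23}) = rho(\mathbf{e}_{2})rho(\mathbf{e}_{3}) = \begin{pmatrix} - i & 0 & 0 & 0 \\ 0 & i & 0 & 0 \\ 0 & 0 & - i & 0 \\ 0 & 0 & 0 & i \end{pmatrix}.
M = (7)*rho(e_{14}) + (\frac{5}{3})*rho(e_{23}), summed entrywise:
Answer: \begin{pmatrix} - \frac{5 i}{3} & 0 & 7 & 0 \\ 0 & \frac{5 i}{3} & 0 & -7 \\ 7 & 0 & - \frac{5 i}{3} & 0 \\ 0 & -7 & 0 & \frac{5 i}{3} \end{pmatrix}


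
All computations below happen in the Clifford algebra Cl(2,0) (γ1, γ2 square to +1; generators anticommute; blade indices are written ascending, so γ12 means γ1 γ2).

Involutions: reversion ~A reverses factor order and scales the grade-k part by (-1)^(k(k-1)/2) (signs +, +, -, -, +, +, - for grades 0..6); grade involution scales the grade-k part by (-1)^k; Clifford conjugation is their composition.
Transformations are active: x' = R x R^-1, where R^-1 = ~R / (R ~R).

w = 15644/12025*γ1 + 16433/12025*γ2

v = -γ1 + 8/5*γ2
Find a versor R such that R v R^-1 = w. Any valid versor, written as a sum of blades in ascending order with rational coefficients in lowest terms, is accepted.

The midline construction: v and w both square to 89/25, so reflecting in their sum 3619/12025*γ1 + 35673/12025*γ2 exchanges them.
Answer: 3619/12025*γ1 + 35673/12025*γ2


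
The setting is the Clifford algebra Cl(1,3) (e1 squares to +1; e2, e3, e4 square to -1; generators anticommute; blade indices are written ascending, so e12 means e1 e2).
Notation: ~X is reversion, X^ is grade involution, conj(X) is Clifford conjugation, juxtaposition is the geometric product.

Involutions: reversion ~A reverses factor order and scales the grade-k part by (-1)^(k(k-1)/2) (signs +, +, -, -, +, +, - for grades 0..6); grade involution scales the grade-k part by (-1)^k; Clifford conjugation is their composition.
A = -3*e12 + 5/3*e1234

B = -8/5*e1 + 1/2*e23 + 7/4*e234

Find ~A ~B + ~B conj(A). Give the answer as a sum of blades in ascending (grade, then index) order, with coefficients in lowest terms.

first term: -35/12*e1 + 24/5*e2 + 3/2*e13 + 5/6*e14 + 21/4*e134 + 8/3*e234
second term: 35/12*e1 - 24/5*e2 - 3/2*e13 + 5/6*e14 - 21/4*e134 - 8/3*e234
Answer: 5/3*e14


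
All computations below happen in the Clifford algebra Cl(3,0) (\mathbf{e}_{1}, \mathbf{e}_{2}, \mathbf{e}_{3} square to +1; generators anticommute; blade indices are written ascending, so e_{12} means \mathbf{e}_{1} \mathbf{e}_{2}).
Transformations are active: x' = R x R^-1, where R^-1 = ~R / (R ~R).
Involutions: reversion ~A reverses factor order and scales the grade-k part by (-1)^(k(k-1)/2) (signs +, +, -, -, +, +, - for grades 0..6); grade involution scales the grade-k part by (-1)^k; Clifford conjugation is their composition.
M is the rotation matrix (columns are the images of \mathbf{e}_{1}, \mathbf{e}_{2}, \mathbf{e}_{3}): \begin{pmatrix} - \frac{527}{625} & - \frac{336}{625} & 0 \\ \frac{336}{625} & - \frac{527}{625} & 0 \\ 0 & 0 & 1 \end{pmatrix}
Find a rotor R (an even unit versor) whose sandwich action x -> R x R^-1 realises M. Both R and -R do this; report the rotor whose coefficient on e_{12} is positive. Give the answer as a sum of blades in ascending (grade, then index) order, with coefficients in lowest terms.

Method: write R = a + b12*e_{12} + b13*e_{13} + b23*e_{23} with a^2 + b12^2 + b13^2 + b23^2 = 1 (so R^-1 = ~R). Expanding the columns R e_j ~R gives tr M = 4a^2 - 1 and, from the antisymmetric part, M21 - M12 = -4a*b12, M13 - M31 = 4a*b13, M32 - M23 = -4a*b23.
Here tr M = -\frac{429}{625}, so a^2 = (1 + tr M)/4 = \frac{49}{625} and a = ±\frac{7}{25}. Taking a = \frac{7}{25}: M21 - M12 = \frac{672}{625}, M13 - M31 = 0, M32 - M23 = 0, giving b12 = -\frac{24}{25}, b13 = 0, b23 = 0, i.e. R = \frac{7}{25} - \frac{24}{25} e_{12}.
Its e_{12} coefficient is negative, so report the other preimage -R.
Answer: -\frac{7}{25} + \frac{24}{25} e_{12}. Why the constraint matters: R and -R act identically through the sandwich — M has trace -\frac{429}{625} either way — so only the sign condition on e_{12} picks one of the two preimages.


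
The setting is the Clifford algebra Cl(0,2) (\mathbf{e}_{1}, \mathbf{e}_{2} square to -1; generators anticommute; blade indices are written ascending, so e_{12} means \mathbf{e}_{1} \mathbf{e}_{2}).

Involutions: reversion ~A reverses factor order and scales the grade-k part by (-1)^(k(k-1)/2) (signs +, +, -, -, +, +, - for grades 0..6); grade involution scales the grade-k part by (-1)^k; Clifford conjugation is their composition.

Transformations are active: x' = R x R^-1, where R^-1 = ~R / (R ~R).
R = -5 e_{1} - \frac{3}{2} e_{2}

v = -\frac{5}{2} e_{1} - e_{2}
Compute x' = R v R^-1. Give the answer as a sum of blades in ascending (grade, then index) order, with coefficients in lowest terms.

~R = -5 e_{1} - \frac{3}{2} e_{2}, and R ~R = -\frac{109}{4}, so R^-1 = ~R / (-\frac{109}{4}).
R v = -14 + \frac{5}{4} e_{12}
Answer: -\frac{575}{218} e_{1} - \frac{59}{109} e_{2}


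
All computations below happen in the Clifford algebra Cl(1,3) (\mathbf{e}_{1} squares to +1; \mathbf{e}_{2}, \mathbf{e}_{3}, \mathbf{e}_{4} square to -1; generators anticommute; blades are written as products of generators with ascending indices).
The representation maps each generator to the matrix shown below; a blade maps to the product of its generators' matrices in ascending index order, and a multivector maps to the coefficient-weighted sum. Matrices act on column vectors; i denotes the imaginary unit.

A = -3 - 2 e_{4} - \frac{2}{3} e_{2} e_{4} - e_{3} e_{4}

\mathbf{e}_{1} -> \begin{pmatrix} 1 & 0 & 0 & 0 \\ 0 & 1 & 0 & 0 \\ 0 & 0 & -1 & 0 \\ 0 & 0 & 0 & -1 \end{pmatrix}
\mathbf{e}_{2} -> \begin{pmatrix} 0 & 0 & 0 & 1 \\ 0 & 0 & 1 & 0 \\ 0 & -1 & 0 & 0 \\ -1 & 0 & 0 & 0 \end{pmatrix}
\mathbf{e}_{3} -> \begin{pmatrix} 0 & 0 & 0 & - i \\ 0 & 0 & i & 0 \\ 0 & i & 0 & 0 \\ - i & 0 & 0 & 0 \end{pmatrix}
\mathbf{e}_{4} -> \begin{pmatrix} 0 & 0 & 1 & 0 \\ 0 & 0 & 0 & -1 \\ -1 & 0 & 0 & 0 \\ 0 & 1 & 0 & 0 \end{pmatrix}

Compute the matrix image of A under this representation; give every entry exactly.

Bivector images (products of the table entries): rho(e_{2} e_{4}) = rho(\mathbf{e}_{2})rho(\mathbf{e}_{4}) = \begin{pmatrix} 0 & 1 & 0 & 0 \\ -1 & 0 & 0 & 0 \\ 0 & 0 & 0 & 1 \\ 0 & 0 & -1 & 0 \end{pmatrix}; rho(e_{3} e_{4}) = rho(\mathbf{e}_{3})rho(\mathbf{e}_{4}) = \begin{pmatrix} 0 & - i & 0 & 0 \\ - i & 0 & 0 & 0 \\ 0 & 0 & 0 & - i \\ 0 & 0 & - i & 0 \end{pmatrix}.
M = (-3)*1 + (-2)*rho(e_{4}) + (-\frac{2}{3})*rho(e_{2} e_{4}) + (-1)*rho(e_{3} e_{4}), summed entrywise (1 is the identity matrix):
Answer: \begin{pmatrix} -3 & - \frac{2}{3} + i & -2 & 0 \\ \frac{2}{3} + i & -3 & 0 & 2 \\ 2 & 0 & -3 & - \frac{2}{3} + i \\ 0 & -2 & \frac{2}{3} + i & -3 \end{pmatrix}


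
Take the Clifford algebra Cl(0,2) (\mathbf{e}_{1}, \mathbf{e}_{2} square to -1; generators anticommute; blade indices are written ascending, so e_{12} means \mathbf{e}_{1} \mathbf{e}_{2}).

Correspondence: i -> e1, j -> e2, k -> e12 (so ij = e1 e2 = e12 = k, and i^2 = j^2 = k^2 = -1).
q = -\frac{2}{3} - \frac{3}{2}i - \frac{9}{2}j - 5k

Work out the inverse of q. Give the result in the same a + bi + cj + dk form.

In blades: q = -\frac{2}{3} - \frac{3}{2} e_{1} - \frac{9}{2} e_{2} - 5 e_{12}.
With qbar = -\frac{2}{3} + \frac{3}{2} e_{1} + \frac{9}{2} e_{2} + 5 e_{12} (scalar fixed, mapped units negated), q qbar = \frac{863}{18} (the sum of squared coefficients), so q^-1 = qbar / (\frac{863}{18}) = -\frac{12}{863} + \frac{27}{863} e_{1} + \frac{81}{863} e_{2} + \frac{90}{863} e_{12}; translating back:
Answer: -\frac{12}{863} + \frac{27}{863}i + \frac{81}{863}j + \frac{90}{863}k


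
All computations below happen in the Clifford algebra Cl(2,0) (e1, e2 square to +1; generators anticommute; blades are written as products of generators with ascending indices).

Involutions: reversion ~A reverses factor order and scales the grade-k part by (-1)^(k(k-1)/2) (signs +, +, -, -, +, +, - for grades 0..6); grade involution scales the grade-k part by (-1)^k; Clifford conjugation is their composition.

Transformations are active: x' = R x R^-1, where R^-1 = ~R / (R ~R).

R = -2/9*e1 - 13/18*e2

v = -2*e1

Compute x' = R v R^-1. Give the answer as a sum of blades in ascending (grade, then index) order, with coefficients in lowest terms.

~R = -2/9*e1 - 13/18*e2, and R ~R = 185/324, so R^-1 = ~R / (185/324).
R v = 4/9 - 13/9*e1 e2
Answer: 306/185*e1 - 208/185*e2


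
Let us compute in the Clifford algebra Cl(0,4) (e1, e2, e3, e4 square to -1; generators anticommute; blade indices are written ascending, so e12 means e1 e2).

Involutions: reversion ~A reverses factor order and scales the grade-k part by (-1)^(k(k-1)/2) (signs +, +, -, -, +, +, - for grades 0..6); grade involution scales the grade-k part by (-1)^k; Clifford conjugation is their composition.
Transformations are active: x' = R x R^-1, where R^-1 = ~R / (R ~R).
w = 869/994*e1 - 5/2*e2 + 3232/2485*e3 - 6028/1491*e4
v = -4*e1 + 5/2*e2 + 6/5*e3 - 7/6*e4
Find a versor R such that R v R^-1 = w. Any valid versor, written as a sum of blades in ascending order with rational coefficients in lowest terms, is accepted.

The midline construction: v and w both square to -11273/450, so reflecting in their sum -3107/994*e1 + 6214/2485*e3 - 15535/2982*e4 exchanges them.
Answer: -3107/994*e1 + 6214/2485*e3 - 15535/2982*e4


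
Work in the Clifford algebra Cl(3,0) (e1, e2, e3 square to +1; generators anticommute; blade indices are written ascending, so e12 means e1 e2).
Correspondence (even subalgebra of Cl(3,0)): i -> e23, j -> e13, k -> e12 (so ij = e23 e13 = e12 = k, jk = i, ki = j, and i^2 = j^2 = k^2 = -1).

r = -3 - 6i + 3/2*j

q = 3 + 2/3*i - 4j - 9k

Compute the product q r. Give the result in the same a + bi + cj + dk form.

In blades: q = 3 - 9*e12 - 4*e13 + 2/3*e23, r = -3 + 3/2*e13 - 6*e23.
Distribute q over r term by term (generator squares from the signature, products reordered to ascending indices): (3)*r = -9 + 9/2*e13 - 18*e23; (-9*e12)*r = 27*e12 + 54*e13 + 27/2*e23; (-4*e13)*r = 6 - 24*e12 + 12*e13; (2/3*e23)*r = 4 + e12 - 2*e23.
Sum: 1 + 4*e12 + 141/2*e13 - 13/2*e23; translating back through the correspondence:
Answer: 1 - 13/2*i + 141/2*j + 4k


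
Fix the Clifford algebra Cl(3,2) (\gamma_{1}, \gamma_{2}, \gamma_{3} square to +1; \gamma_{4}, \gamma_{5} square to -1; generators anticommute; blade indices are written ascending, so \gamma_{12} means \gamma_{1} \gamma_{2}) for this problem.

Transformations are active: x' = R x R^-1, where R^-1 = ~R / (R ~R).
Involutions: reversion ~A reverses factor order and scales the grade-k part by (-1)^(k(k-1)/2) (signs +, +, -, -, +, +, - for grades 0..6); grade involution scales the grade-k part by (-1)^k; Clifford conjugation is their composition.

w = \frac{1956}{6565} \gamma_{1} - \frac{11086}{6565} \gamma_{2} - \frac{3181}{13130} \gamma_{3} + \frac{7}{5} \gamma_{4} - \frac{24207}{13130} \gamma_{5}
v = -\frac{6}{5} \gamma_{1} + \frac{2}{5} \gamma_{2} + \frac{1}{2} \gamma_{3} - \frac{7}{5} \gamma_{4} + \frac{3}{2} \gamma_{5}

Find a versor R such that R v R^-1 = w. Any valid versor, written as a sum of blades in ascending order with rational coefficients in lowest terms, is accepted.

Equal squares first: v^2 = w^2 = -\frac{59}{25}. Then v + w = -\frac{5922}{6565} \gamma_{1} - \frac{1692}{1313} \gamma_{2} + \frac{1692}{6565} \gamma_{3} - \frac{2256}{6565} \gamma_{5} is a versor taking v to w, provided it is invertible.
Answer: -\frac{5922}{6565} \gamma_{1} - \frac{1692}{1313} \gamma_{2} + \frac{1692}{6565} \gamma_{3} - \frac{2256}{6565} \gamma_{5}


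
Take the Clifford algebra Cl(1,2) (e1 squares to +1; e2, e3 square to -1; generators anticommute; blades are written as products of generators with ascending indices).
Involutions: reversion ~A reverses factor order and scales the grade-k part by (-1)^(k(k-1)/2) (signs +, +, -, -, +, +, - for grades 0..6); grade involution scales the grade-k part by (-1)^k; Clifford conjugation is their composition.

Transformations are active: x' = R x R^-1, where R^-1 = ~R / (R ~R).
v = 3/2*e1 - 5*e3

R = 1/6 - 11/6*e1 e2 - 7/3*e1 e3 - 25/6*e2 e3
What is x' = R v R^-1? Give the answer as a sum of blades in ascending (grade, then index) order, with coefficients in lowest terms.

~R = 1/6 + 11/6*e1 e2 + 7/3*e1 e3 + 25/6*e2 e3, and R ~R = 103/12, so R^-1 = ~R / (103/12).
R v = -137/12*e1 - 217/12*e2 + 8/3*e3 + 35/12*e1 e2 e3
Answer: -2951/618*e1 - 707/309*e2 + 654/103*e3


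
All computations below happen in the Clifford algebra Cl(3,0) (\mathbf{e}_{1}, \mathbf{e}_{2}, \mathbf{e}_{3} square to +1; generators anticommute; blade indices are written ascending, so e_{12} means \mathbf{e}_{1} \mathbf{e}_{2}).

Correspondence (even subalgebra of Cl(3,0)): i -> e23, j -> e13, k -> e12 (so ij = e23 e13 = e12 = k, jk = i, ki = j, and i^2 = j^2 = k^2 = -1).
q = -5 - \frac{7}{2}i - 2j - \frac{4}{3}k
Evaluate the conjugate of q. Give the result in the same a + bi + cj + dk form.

In blades: q = -5 - \frac{4}{3} e_{12} - 2 e_{13} - \frac{7}{2} e_{23}.
Quaternion conjugation is reversion on the even subalgebra: the scalar is fixed and every grade-2 blade flips sign, giving -5 + \frac{4}{3} e_{12} + 2 e_{13} + \frac{7}{2} e_{23}; translating back:
Answer: -5 + \frac{7}{2}i + 2j + \frac{4}{3}k
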